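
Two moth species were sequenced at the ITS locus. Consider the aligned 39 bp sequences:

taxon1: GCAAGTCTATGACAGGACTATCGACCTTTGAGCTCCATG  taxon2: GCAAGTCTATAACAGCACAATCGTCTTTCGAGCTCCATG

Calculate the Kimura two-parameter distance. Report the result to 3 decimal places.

0.173

Of 39 sites, 3 differences are transitions and 3 are transversions, so P = 3/39 ≈ 0.076923 and Q = 3/39 ≈ 0.076923.
Under the Kimura two-parameter model, d = −½ ln(1 − 2P − Q) − ¼ ln(1 − 2Q).
1 − 2P − Q = 0.769231, giving −½ ln(0.769231) = 0.131182.
1 − 2Q = 0.846154, giving −¼ ln(0.846154) = 0.041763.
d = 0.131182 + 0.041763 = 0.172945.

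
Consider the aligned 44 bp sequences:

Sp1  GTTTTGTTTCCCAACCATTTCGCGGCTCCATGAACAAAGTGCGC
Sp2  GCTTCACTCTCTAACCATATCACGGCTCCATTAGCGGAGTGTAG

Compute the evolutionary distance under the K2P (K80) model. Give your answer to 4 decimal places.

0.5747

Of 44 sites, 13 differences are transitions and 3 are transversions, so P = 13/44 ≈ 0.295455 and Q = 3/44 ≈ 0.068182.
Under the Kimura two-parameter model, d = −½ ln(1 − 2P − Q) − ¼ ln(1 − 2Q).
1 − 2P − Q = 0.340908, giving −½ ln(0.340908) = 0.538071.
1 − 2Q = 0.863636, giving −¼ ln(0.863636) = 0.036651.
d = 0.538071 + 0.036651 = 0.574722.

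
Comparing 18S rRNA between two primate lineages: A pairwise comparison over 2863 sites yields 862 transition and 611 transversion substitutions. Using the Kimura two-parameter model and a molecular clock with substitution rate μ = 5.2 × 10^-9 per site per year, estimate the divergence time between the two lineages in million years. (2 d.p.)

94.65

P = 862/2863 ≈ 0.301083 and Q = 611/2863 ≈ 0.213413.
Under the Kimura two-parameter model, d = −½ ln(1 − 2P − Q) − ¼ ln(1 − 2Q).
1 − 2P − Q = 0.184421, giving −½ ln(0.184421) = 0.845267.
1 − 2Q = 0.573174, giving −¼ ln(0.573174) = 0.139141.
d = 0.845267 + 0.139141 = 0.984408.
Under a molecular clock d = 2μt, so t = d/(2μ) = 0.984408 / (2 × 5.2 × 10^-9) = 94.65 million years.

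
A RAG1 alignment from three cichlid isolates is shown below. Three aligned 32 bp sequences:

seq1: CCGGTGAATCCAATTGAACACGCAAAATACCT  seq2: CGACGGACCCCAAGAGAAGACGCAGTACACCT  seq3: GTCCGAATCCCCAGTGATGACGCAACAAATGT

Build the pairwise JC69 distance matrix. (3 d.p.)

seq1–seq2: 12/32 sites differ → p = 0.375, d = −0.75 ln(1 − 0.5) = 0.519860 ≈ 0.520.
seq1–seq3: 16/32 sites differ → p = 0.5, d = −0.75 ln(1 − 0.666667) = 0.823960 ≈ 0.824.
seq2–seq3: 13/32 sites differ → p = 0.40625, d = −0.75 ln(1 − 0.541667) = 0.585119 ≈ 0.585.

d(seq1,seq2) = 0.520, d(seq1,seq3) = 0.824, d(seq2,seq3) = 0.585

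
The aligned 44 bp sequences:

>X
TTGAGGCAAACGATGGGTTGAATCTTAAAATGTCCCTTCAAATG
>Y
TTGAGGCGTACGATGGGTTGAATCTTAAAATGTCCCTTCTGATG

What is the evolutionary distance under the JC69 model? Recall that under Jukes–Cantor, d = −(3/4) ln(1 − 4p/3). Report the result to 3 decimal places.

0.097

The sequences differ at 4 of 44 sites (8, 9, 40, 41), so p = 4/44 ≈ 0.090909.
d = −(3/4) ln(1 − 4p/3) = −0.75 ln(1 − 0.121212) = −0.75 ln(0.878788)
  = −0.75 × (-0.129212) = 0.096909 substitutions/site.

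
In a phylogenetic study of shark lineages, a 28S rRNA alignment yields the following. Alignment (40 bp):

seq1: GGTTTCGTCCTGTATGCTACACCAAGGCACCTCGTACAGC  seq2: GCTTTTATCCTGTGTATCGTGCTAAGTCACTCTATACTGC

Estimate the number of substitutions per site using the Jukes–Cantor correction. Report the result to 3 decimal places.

The sequences differ at 17 of 40 sites, so p = 17/40 = 0.425.
d = −(3/4) ln(1 − 4p/3) = −0.75 ln(1 − 0.566667) = −0.75 ln(0.433333)
  = −0.75 × (-0.836249) = 0.627187 substitutions/site.

0.627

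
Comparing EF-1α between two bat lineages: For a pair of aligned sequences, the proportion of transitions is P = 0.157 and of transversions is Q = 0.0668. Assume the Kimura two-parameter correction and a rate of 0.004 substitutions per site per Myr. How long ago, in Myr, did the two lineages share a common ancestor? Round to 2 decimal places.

34.44

Under the Kimura two-parameter model, d = −½ ln(1 − 2P − Q) − ¼ ln(1 − 2Q).
1 − 2P − Q = 0.6192, giving −½ ln(0.6192) = 0.239663.
1 − 2Q = 0.8664, giving −¼ ln(0.8664) = 0.035852.
d = 0.239663 + 0.035852 = 0.275515.
Under a molecular clock d = 2μt, so t = d/(2μ) = 0.275515 / (2 × 0.004) = 34.44 Myr.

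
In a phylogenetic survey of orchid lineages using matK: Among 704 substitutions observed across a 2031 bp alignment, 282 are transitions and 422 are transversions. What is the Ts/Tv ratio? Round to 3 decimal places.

0.668

R = 282/422 = 0.668246… ≈ 0.668 (to 3 d.p.).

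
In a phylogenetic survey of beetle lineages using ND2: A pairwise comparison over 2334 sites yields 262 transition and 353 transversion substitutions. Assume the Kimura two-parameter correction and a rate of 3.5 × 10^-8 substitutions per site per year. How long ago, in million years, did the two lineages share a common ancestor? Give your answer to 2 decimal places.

P = 262/2334 ≈ 0.112254 and Q = 353/2334 ≈ 0.151243.
Under the Kimura two-parameter model, d = −½ ln(1 − 2P − Q) − ¼ ln(1 − 2Q).
1 − 2P − Q = 0.624249, giving −½ ln(0.624249) = 0.235603.
1 − 2Q = 0.697514, giving −¼ ln(0.697514) = 0.090058.
d = 0.235603 + 0.090058 = 0.325661.
Under a molecular clock d = 2μt, so t = d/(2μ) = 0.325661 / (2 × 3.5 × 10^-8) = 4.65 million years.

4.65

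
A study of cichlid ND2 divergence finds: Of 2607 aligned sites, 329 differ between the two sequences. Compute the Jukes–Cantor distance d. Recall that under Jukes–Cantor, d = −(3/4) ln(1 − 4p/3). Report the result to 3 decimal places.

0.138

p = 329/2607 ≈ 0.126199.
d = −(3/4) ln(1 − 4p/3) = −0.75 ln(1 − 0.168265) = −0.75 ln(0.831735)
  = −0.75 × (-0.184241) = 0.138181 substitutions/site.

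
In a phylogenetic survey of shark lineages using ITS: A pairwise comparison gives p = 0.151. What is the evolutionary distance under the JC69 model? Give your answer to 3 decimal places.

0.169

d = −(3/4) ln(1 − 4p/3) = −0.75 ln(1 − 0.201333) = −0.75 ln(0.798667)
  = −0.75 × (-0.224811) = 0.168608 substitutions/site.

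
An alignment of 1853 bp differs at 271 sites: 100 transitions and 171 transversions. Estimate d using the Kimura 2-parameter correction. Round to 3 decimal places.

0.163

P = 100/1853 ≈ 0.053967 and Q = 171/1853 ≈ 0.092283.
Under the Kimura two-parameter model, d = −½ ln(1 − 2P − Q) − ¼ ln(1 − 2Q).
1 − 2P − Q = 0.799783, giving −½ ln(0.799783) = 0.111707.
1 − 2Q = 0.815434, giving −¼ ln(0.815434) = 0.051009.
d = 0.111707 + 0.051009 = 0.162716.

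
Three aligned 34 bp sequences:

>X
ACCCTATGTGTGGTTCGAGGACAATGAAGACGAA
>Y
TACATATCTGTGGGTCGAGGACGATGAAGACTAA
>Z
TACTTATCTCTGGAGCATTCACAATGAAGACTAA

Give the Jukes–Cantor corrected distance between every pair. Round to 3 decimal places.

d(X,Y) = 0.241, d(X,Z) = 0.477, d(Y,Z) = 0.326

X–Y: 7/34 sites differ → p ≈ 0.205882, d = −0.75 ln(1 − 0.274509) = 0.240680 ≈ 0.241.
X–Z: 12/34 sites differ → p ≈ 0.352941, d = −0.75 ln(1 − 0.470588) = 0.476991 ≈ 0.477.
Y–Z: 9/34 sites differ → p ≈ 0.264706, d = −0.75 ln(1 − 0.352941) = 0.326488 ≈ 0.326.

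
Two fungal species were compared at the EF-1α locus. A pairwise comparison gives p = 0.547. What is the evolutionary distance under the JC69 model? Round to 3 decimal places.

d = −(3/4) ln(1 − 4p/3) = −0.75 ln(1 − 0.729333) = −0.75 ln(0.270667)
  = −0.75 × (-1.306866) = 0.980150 substitutions/site.

0.980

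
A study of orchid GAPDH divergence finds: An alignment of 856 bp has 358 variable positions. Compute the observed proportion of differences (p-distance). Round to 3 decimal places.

p = 358/856 = 0.418224… ≈ 0.418 (to 3 d.p.).

0.418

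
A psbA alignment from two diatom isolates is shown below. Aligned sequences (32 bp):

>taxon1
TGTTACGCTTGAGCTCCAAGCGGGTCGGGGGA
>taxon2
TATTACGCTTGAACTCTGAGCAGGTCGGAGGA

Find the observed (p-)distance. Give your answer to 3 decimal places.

0.188

The sequences differ at 6 of 32 positions (sites 2, 13, 17, 18, 22, 29).
p = 6/32 = 0.1875 ≈ 0.188 (to 3 d.p.).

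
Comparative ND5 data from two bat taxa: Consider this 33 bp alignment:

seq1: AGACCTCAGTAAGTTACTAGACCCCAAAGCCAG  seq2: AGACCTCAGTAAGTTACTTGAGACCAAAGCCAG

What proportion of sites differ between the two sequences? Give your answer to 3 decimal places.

The sequences differ at 3 of 33 positions (sites 19, 22, 23).
p = 3/33 = 0.090909… ≈ 0.091 (to 3 d.p.).

0.091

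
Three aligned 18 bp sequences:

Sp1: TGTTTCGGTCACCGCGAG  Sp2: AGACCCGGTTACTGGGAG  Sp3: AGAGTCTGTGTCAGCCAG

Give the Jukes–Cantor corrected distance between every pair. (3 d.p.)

Sp1–Sp2: 7/18 sites differ → p ≈ 0.388889, d = −0.75 ln(1 − 0.518519) = 0.548166 ≈ 0.548.
Sp1–Sp3: 8/18 sites differ → p ≈ 0.444444, d = −0.75 ln(1 − 0.592592) = 0.673455 ≈ 0.673.
Sp2–Sp3: 8/18 sites differ → p ≈ 0.444444, d = −0.75 ln(1 − 0.592592) = 0.673455 ≈ 0.673.

d(Sp1,Sp2) = 0.548, d(Sp1,Sp3) = 0.673, d(Sp2,Sp3) = 0.673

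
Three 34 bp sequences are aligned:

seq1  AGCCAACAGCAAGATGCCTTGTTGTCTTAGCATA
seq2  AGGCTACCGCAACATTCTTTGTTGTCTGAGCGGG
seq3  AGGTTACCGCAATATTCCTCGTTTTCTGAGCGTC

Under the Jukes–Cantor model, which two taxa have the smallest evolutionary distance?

seq1–seq2: 10/34 differ, p = 0.294, d = 0.373.
seq1–seq3: 11/34 differ, p = 0.324, d = 0.423.
seq2–seq3: 7/34 differ, p = 0.206, d = 0.241.
The smallest distance is between seq2 and seq3.

seq2 and seq3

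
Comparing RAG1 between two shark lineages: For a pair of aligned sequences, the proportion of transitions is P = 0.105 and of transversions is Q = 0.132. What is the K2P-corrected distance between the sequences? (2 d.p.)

Under the Kimura two-parameter model, d = −½ ln(1 − 2P − Q) − ¼ ln(1 − 2Q).
1 − 2P − Q = 0.658, giving −½ ln(0.658) = 0.209275.
1 − 2Q = 0.736, giving −¼ ln(0.736) = 0.076631.
d = 0.209275 + 0.076631 = 0.285906.

0.29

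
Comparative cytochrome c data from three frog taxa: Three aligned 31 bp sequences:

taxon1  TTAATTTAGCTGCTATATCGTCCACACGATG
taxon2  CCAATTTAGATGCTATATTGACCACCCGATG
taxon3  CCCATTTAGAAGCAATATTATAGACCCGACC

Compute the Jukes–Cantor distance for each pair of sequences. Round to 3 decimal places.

d(taxon1,taxon2) = 0.224, d(taxon1,taxon3) = 0.614, d(taxon2,taxon3) = 0.367

taxon1–taxon2: 6/31 sites differ → p ≈ 0.193548, d = −0.75 ln(1 − 0.258064) = 0.223869 ≈ 0.224.
taxon1–taxon3: 13/31 sites differ → p ≈ 0.419355, d = −0.75 ln(1 − 0.55914) = 0.614271 ≈ 0.614.
taxon2–taxon3: 9/31 sites differ → p ≈ 0.290323, d = −0.75 ln(1 − 0.387097) = 0.367161 ≈ 0.367.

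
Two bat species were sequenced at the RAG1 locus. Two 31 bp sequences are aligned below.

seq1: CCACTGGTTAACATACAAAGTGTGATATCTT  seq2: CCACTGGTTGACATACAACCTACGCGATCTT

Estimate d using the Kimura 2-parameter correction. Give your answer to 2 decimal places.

Of 31 sites, 3 differences are transitions and 4 are transversions, so P = 3/31 ≈ 0.096774 and Q = 4/31 ≈ 0.129032.
Under the Kimura two-parameter model, d = −½ ln(1 − 2P − Q) − ¼ ln(1 − 2Q).
1 − 2P − Q = 0.67742, giving −½ ln(0.67742) = 0.194732.
1 − 2Q = 0.741936, giving −¼ ln(0.741936) = 0.074623.
d = 0.194732 + 0.074623 = 0.269355.

0.27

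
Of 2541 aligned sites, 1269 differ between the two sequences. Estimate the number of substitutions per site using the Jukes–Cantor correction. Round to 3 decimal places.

p = 1269/2541 ≈ 0.49941.
d = −(3/4) ln(1 − 4p/3) = −0.75 ln(1 − 0.66588) = −0.75 ln(0.33412)
  = −0.75 × (-1.096255) = 0.822191 substitutions/site.

0.822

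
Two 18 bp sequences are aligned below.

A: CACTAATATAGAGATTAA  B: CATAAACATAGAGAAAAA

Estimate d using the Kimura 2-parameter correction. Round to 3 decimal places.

0.348

Of 18 sites, 2 differences are transitions and 3 are transversions, so P = 2/18 ≈ 0.111111 and Q = 3/18 ≈ 0.166667.
Under the Kimura two-parameter model, d = −½ ln(1 − 2P − Q) − ¼ ln(1 − 2Q).
1 − 2P − Q = 0.611111, giving −½ ln(0.611111) = 0.246238.
1 − 2Q = 0.666666, giving −¼ ln(0.666666) = 0.101367.
d = 0.246238 + 0.101367 = 0.347605.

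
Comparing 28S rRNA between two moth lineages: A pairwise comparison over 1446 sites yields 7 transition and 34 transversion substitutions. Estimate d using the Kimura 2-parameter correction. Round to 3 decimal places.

0.029

P = 7/1446 ≈ 0.004841 and Q = 34/1446 ≈ 0.023513.
Under the Kimura two-parameter model, d = −½ ln(1 − 2P − Q) − ¼ ln(1 − 2Q).
1 − 2P − Q = 0.966805, giving −½ ln(0.966805) = 0.016879.
1 − 2Q = 0.952974, giving −¼ ln(0.952974) = 0.012042.
d = 0.016879 + 0.012042 = 0.028921.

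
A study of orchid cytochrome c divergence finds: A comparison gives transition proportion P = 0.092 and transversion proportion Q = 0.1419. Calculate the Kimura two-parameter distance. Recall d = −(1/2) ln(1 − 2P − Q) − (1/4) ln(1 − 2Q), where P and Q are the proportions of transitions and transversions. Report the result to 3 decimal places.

Under the Kimura two-parameter model, d = −½ ln(1 − 2P − Q) − ¼ ln(1 − 2Q).
1 − 2P − Q = 0.6741, giving −½ ln(0.6741) = 0.197188.
1 − 2Q = 0.7162, giving −¼ ln(0.7162) = 0.083449.
d = 0.197188 + 0.083449 = 0.280637.

0.281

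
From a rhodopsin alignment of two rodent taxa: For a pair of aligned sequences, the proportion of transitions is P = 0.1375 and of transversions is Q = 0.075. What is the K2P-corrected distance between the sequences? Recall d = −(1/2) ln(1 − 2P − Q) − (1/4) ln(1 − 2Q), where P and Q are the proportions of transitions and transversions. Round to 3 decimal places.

Under the Kimura two-parameter model, d = −½ ln(1 − 2P − Q) − ¼ ln(1 − 2Q).
1 − 2P − Q = 0.65, giving −½ ln(0.65) = 0.215391.
1 − 2Q = 0.85, giving −¼ ln(0.85) = 0.040630.
d = 0.215391 + 0.040630 = 0.256021.

0.256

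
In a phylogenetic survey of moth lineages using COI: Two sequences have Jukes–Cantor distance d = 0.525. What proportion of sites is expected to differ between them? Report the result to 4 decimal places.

p = (3/4)(1 − e^(−4d/3)) = 0.75 × (1 − e^(-0.7)) = 0.75 × (1 − 0.496585) = 0.377561.

0.3776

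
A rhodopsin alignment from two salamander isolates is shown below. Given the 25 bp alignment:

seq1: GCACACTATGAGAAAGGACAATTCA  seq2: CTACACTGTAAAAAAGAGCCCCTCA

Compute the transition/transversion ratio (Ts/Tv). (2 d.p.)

2.33

Transitions are A↔G and C↔T; transversions are all other mismatches.
Transitions: 7. Transversions: 3.
R = 7/3 = 2.333333… ≈ 2.33 (to 2 d.p.).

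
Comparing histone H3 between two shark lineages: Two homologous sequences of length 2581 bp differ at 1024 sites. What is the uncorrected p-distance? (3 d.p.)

p = 1024/2581 = 0.396745… ≈ 0.397 (to 3 d.p.).

0.397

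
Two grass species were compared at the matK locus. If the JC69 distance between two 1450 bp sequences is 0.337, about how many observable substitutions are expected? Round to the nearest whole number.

Invert JC69: p = (3/4)(1 − e^(−4d/3)) = 0.75 × (1 − e^(-0.449333)) = 0.75 × (1 − 0.638054) = 0.271460.
Expected differing sites = pL ≈ 0.271460 × 1450 = 393.617 ≈ 394.

394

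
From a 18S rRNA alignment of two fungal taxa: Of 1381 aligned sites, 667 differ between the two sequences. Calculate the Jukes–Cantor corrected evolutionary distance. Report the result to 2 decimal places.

p = 667/1381 ≈ 0.482983.
d = −(3/4) ln(1 − 4p/3) = −0.75 ln(1 − 0.643977) = −0.75 ln(0.356023)
  = −0.75 × (-1.032760) = 0.774570 substitutions/site.

0.77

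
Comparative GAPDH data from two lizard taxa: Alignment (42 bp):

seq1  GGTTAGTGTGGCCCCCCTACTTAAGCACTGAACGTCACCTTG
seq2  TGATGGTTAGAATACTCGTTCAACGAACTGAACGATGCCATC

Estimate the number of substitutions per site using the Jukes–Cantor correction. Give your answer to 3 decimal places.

The sequences differ at 22 of 42 sites, so p = 22/42 ≈ 0.52381.
d = −(3/4) ln(1 − 4p/3) = −0.75 ln(1 − 0.698413) = −0.75 ln(0.301587)
  = −0.75 × (-1.198697) = 0.899023 substitutions/site.

0.899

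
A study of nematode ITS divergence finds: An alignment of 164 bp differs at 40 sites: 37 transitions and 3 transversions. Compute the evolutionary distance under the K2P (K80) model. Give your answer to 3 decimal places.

P = 37/164 ≈ 0.22561 and Q = 3/164 ≈ 0.018293.
Under the Kimura two-parameter model, d = −½ ln(1 − 2P − Q) − ¼ ln(1 − 2Q).
1 − 2P − Q = 0.530487, giving −½ ln(0.530487) = 0.316980.
1 − 2Q = 0.963414, giving −¼ ln(0.963414) = 0.009318.
d = 0.316980 + 0.009318 = 0.326298.

0.326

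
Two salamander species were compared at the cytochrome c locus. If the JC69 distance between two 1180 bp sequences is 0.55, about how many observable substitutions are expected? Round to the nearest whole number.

Invert JC69: p = (3/4)(1 − e^(−4d/3)) = 0.75 × (1 − e^(-0.733333)) = 0.75 × (1 − 0.480305) = 0.389771.
Expected differing sites = pL ≈ 0.389771 × 1180 = 459.92978 ≈ 460.

460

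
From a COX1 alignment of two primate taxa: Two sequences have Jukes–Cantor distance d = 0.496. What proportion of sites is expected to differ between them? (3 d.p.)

p = (3/4)(1 − e^(−4d/3)) = 0.75 × (1 − e^(-0.661333)) = 0.75 × (1 − 0.516163) = 0.362878.

0.363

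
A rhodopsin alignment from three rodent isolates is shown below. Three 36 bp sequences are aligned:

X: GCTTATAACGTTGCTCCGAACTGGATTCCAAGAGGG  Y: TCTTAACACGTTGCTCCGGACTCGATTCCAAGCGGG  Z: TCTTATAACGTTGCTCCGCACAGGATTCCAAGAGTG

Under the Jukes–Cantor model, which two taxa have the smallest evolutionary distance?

X–Y: 6/36 differ, p = 0.167, d = 0.188.
X–Z: 4/36 differ, p = 0.111, d = 0.120.
Y–Z: 7/36 differ, p = 0.194, d = 0.225.
The smallest distance is between X and Z.

X and Z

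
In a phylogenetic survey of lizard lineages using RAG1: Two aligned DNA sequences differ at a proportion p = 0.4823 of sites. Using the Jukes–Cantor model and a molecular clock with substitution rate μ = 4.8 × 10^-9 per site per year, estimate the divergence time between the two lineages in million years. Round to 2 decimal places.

80.48

d = −(3/4) ln(1 − 4p/3) = −0.75 ln(1 − 0.643067) = −0.75 ln(0.356933)
  = −0.75 × (-1.030207) = 0.772655 substitutions/site.
Under a molecular clock d = 2μt, so t = d/(2μ) = 0.772655 / (2 × 4.8 × 10^-9) = 80.48 million years.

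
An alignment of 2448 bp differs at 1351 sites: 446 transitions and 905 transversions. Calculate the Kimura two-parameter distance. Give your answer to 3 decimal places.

P = 446/2448 ≈ 0.18219 and Q = 905/2448 ≈ 0.36969.
Under the Kimura two-parameter model, d = −½ ln(1 − 2P − Q) − ¼ ln(1 − 2Q).
1 − 2P − Q = 0.26593, giving −½ ln(0.26593) = 0.662261.
1 − 2Q = 0.26062, giving −¼ ln(0.26062) = 0.336173.
d = 0.662261 + 0.336173 = 0.998434.

0.998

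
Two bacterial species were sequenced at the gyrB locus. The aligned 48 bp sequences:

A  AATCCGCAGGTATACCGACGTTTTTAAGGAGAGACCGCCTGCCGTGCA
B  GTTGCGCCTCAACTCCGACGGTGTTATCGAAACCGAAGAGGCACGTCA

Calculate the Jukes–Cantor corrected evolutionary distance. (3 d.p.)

The sequences differ at 26 of 48 sites, so p = 26/48 ≈ 0.541667.
d = −(3/4) ln(1 − 4p/3) = −0.75 ln(1 − 0.722223) = −0.75 ln(0.277777)
  = −0.75 × (-1.280937) = 0.960703 substitutions/site.

0.961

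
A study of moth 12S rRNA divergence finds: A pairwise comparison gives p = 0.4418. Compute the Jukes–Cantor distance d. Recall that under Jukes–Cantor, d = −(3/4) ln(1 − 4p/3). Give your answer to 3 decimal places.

d = −(3/4) ln(1 − 4p/3) = −0.75 ln(1 − 0.589067) = −0.75 ln(0.410933)
  = −0.75 × (-0.889325) = 0.666994 substitutions/site.

0.667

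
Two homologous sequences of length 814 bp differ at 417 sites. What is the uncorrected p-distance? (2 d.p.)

p = 417/814 = 0.512285… ≈ 0.51 (to 2 d.p.).

0.51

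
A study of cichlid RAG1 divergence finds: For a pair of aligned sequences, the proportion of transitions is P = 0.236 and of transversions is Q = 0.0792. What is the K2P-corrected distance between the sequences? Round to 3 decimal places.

0.444

Under the Kimura two-parameter model, d = −½ ln(1 − 2P − Q) − ¼ ln(1 − 2Q).
1 − 2P − Q = 0.4488, giving −½ ln(0.4488) = 0.400589.
1 − 2Q = 0.8416, giving −¼ ln(0.8416) = 0.043113.
d = 0.400589 + 0.043113 = 0.443702.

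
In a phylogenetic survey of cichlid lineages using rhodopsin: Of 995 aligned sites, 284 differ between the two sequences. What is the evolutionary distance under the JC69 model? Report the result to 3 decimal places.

0.359

p = 284/995 ≈ 0.285427.
d = −(3/4) ln(1 − 4p/3) = −0.75 ln(1 − 0.380569) = −0.75 ln(0.619431)
  = −0.75 × (-0.478954) = 0.359216 substitutions/site.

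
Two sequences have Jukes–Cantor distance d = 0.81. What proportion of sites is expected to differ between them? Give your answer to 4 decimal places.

p = (3/4)(1 − e^(−4d/3)) = 0.75 × (1 − e^(-1.08)) = 0.75 × (1 − 0.339596) = 0.495303.

0.4953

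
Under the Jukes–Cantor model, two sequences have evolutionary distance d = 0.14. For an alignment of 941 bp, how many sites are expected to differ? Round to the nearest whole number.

Invert JC69: p = (3/4)(1 − e^(−4d/3)) = 0.75 × (1 − e^(-0.186667)) = 0.75 × (1 − 0.829720) = 0.127710.
Expected differing sites = pL ≈ 0.127710 × 941 = 120.17511 ≈ 120.

120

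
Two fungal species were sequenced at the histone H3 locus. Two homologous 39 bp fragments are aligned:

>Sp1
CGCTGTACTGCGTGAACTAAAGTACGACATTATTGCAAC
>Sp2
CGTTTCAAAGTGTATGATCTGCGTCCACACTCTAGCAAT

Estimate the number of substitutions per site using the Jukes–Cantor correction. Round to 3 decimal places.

The sequences differ at 21 of 39 sites, so p = 21/39 ≈ 0.538462.
d = −(3/4) ln(1 − 4p/3) = −0.75 ln(1 − 0.717949) = −0.75 ln(0.282051)
  = −0.75 × (-1.265667) = 0.949250 substitutions/site.

0.949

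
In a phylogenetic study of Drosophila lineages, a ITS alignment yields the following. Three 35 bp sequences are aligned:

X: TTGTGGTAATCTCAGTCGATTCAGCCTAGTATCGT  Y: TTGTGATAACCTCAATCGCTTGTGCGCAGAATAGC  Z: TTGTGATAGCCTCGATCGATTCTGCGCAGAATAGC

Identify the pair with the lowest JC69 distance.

Y and Z

X–Y: 11/35 differ, p = 0.314, d = 0.407.
X–Z: 11/35 differ, p = 0.314, d = 0.407.
Y–Z: 4/35 differ, p = 0.114, d = 0.124.
The smallest distance is between Y and Z.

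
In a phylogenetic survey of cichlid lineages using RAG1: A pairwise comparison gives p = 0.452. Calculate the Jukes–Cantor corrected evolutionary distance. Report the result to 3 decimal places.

0.692

d = −(3/4) ln(1 − 4p/3) = −0.75 ln(1 − 0.602667) = −0.75 ln(0.397333)
  = −0.75 × (-0.922981) = 0.692236 substitutions/site.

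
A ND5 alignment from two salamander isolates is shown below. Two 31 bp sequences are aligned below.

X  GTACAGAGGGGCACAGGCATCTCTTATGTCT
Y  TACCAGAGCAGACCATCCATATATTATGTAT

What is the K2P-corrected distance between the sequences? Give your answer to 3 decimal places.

Of 31 sites, 1 differences are transitions and 11 are transversions, so P = 1/31 ≈ 0.032258 and Q = 11/31 ≈ 0.354839.
Under the Kimura two-parameter model, d = −½ ln(1 − 2P − Q) − ¼ ln(1 − 2Q).
1 − 2P − Q = 0.580645, giving −½ ln(0.580645) = 0.271808.
1 − 2Q = 0.290322, giving −¼ ln(0.290322) = 0.309191.
d = 0.271808 + 0.309191 = 0.580999.

0.581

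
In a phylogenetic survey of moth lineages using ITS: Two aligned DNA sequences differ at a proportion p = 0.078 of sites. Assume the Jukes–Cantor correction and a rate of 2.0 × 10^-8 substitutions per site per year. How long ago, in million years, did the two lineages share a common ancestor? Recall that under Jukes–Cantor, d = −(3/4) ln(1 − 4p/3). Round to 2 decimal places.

2.06

d = −(3/4) ln(1 − 4p/3) = −0.75 ln(1 − 0.104) = −0.75 ln(0.896)
  = −0.75 × (-0.109815) = 0.082361 substitutions/site.
Under a molecular clock d = 2μt, so t = d/(2μ) = 0.082361 / (2 × 2.0 × 10^-8) = 2.06 million years.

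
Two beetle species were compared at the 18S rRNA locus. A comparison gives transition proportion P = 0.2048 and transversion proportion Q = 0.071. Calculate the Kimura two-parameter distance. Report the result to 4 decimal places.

0.3658

Under the Kimura two-parameter model, d = −½ ln(1 − 2P − Q) − ¼ ln(1 − 2Q).
1 − 2P − Q = 0.5194, giving −½ ln(0.5194) = 0.327540.
1 − 2Q = 0.858, giving −¼ ln(0.858) = 0.038288.
d = 0.327540 + 0.038288 = 0.365828.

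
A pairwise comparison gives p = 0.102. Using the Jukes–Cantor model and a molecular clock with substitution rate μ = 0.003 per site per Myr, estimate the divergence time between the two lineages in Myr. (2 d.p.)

d = −(3/4) ln(1 − 4p/3) = −0.75 ln(1 − 0.136) = −0.75 ln(0.864)
  = −0.75 × (-0.146183) = 0.109637 substitutions/site.
Under a molecular clock d = 2μt, so t = d/(2μ) = 0.109637 / (2 × 0.003) = 18.27 Myr.

18.27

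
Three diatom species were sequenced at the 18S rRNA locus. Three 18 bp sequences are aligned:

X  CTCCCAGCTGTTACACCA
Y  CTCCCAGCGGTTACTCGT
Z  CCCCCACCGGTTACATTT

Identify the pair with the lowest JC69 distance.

X–Y: 4/18 differ, p = 0.222, d = 0.264.
X–Z: 6/18 differ, p = 0.333, d = 0.441.
Y–Z: 5/18 differ, p = 0.278, d = 0.347.
The smallest distance is between X and Y.

X and Y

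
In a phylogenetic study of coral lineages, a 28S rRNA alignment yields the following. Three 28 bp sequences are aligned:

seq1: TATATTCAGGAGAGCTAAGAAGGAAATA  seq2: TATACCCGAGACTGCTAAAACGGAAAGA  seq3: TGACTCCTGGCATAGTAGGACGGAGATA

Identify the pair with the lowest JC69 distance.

seq1–seq2: 9/28 differ, p = 0.321, d = 0.420.
seq1–seq3: 13/28 differ, p = 0.464, d = 0.724.
seq2–seq3: 14/28 differ, p = 0.500, d = 0.824.
The smallest distance is between seq1 and seq2.

seq1 and seq2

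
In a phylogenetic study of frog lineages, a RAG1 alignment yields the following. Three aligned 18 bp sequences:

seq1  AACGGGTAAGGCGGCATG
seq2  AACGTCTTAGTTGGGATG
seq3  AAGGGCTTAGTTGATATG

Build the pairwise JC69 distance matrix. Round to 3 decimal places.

d(seq1,seq2) = 0.441, d(seq1,seq3) = 0.548, d(seq2,seq3) = 0.264

seq1–seq2: 6/18 sites differ → p ≈ 0.333333, d = −0.75 ln(1 − 0.444444) = 0.440839 ≈ 0.441.
seq1–seq3: 7/18 sites differ → p ≈ 0.388889, d = −0.75 ln(1 − 0.518519) = 0.548166 ≈ 0.548.
seq2–seq3: 4/18 sites differ → p ≈ 0.222222, d = −0.75 ln(1 − 0.296296) = 0.263548 ≈ 0.264.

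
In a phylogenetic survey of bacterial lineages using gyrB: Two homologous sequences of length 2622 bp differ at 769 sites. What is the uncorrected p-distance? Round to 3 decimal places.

p = 769/2622 = 0.293287… ≈ 0.293 (to 3 d.p.).

0.293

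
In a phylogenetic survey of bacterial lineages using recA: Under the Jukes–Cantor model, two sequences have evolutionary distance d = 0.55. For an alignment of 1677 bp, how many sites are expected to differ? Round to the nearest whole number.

654

Invert JC69: p = (3/4)(1 − e^(−4d/3)) = 0.75 × (1 − e^(-0.733333)) = 0.75 × (1 − 0.480305) = 0.389771.
Expected differing sites = pL ≈ 0.389771 × 1677 = 653.645967 ≈ 654.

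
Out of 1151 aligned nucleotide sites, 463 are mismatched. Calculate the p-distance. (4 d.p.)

0.4023

p = 463/1151 = 0.402258… ≈ 0.4023 (to 4 d.p.).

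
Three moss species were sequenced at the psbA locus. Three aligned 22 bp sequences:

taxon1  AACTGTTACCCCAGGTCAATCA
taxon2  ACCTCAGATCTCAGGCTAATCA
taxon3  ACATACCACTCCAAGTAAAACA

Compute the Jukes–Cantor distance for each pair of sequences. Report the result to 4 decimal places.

taxon1–taxon2: 8/22 sites differ → p ≈ 0.363636, d = −0.75 ln(1 − 0.484848) = 0.497470 ≈ 0.4975.
taxon1–taxon3: 9/22 sites differ → p ≈ 0.409091, d = −0.75 ln(1 − 0.545455) = 0.591344 ≈ 0.5913.
taxon2–taxon3: 11/22 sites differ → p = 0.5, d = −0.75 ln(1 − 0.666667) = 0.823960 ≈ 0.8240.

d(taxon1,taxon2) = 0.4975, d(taxon1,taxon3) = 0.5913, d(taxon2,taxon3) = 0.8240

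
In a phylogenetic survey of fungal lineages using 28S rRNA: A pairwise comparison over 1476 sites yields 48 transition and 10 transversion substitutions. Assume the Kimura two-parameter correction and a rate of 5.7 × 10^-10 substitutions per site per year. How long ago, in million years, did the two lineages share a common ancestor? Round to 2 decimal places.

P = 48/1476 ≈ 0.03252 and Q = 10/1476 ≈ 0.006775.
Under the Kimura two-parameter model, d = −½ ln(1 − 2P − Q) − ¼ ln(1 − 2Q).
1 − 2P − Q = 0.928185, giving −½ ln(0.928185) = 0.037262.
1 − 2Q = 0.98645, giving −¼ ln(0.98645) = 0.003411.
d = 0.037262 + 0.003411 = 0.040673.
Under a molecular clock d = 2μt, so t = d/(2μ) = 0.040673 / (2 × 5.7 × 10^-10) = 35.68 million years.

35.68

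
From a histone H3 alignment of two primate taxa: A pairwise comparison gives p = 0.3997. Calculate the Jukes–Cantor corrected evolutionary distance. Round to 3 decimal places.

d = −(3/4) ln(1 − 4p/3) = −0.75 ln(1 − 0.532933) = −0.75 ln(0.467067)
  = −0.75 × (-0.761283) = 0.570962 substitutions/site.

0.571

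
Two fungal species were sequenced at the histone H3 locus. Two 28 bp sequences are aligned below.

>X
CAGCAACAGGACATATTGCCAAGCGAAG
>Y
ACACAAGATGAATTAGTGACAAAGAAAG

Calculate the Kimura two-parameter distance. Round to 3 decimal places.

Of 28 sites, 3 differences are transitions and 9 are transversions, so P = 3/28 ≈ 0.107143 and Q = 9/28 ≈ 0.321429.
Under the Kimura two-parameter model, d = −½ ln(1 − 2P − Q) − ¼ ln(1 − 2Q).
1 − 2P − Q = 0.464285, giving −½ ln(0.464285) = 0.383628.
1 − 2Q = 0.357142, giving −¼ ln(0.357142) = 0.257405.
d = 0.383628 + 0.257405 = 0.641033.

0.641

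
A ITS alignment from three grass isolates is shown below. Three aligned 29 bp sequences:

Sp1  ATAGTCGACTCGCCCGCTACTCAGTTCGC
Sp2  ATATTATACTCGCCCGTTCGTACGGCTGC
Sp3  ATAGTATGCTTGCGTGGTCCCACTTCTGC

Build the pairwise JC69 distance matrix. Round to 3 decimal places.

Sp1–Sp2: 11/29 sites differ → p ≈ 0.37931, d = −0.75 ln(1 − 0.505747) = 0.528531 ≈ 0.529.
Sp1–Sp3: 14/29 sites differ → p ≈ 0.482759, d = −0.75 ln(1 − 0.643679) = 0.773942 ≈ 0.774.
Sp2–Sp3: 10/29 sites differ → p ≈ 0.344828, d = −0.75 ln(1 − 0.459771) = 0.461822 ≈ 0.462.

d(Sp1,Sp2) = 0.529, d(Sp1,Sp3) = 0.774, d(Sp2,Sp3) = 0.462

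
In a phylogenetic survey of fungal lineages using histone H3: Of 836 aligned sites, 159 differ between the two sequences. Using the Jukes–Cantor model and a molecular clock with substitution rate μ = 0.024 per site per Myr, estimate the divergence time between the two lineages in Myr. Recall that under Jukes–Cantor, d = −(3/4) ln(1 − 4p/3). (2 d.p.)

4.57

p = 159/836 ≈ 0.190191.
d = −(3/4) ln(1 − 4p/3) = −0.75 ln(1 − 0.253588) = −0.75 ln(0.746412)
  = −0.75 × (-0.292478) = 0.219359 substitutions/site.
Under a molecular clock d = 2μt, so t = d/(2μ) = 0.219359 / (2 × 0.024) = 4.57 Myr.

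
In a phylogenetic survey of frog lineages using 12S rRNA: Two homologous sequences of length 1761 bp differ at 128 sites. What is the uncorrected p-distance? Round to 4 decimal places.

0.0727

p = 128/1761 = 0.072685… ≈ 0.0727 (to 4 d.p.).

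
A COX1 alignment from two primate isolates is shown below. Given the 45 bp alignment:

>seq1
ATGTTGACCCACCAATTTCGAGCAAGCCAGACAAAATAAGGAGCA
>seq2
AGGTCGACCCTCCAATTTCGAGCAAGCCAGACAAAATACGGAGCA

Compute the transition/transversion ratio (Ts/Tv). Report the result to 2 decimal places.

Transitions are A↔G and C↔T; transversions are all other mismatches.
Transitions: 1. Transversions: 3.
R = 1/3 = 0.333333… ≈ 0.33 (to 2 d.p.).

0.33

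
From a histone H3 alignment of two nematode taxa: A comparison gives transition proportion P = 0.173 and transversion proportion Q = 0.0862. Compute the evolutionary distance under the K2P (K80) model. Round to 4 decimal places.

Under the Kimura two-parameter model, d = −½ ln(1 − 2P − Q) − ¼ ln(1 − 2Q).
1 − 2P − Q = 0.5678, giving −½ ln(0.5678) = 0.282993.
1 − 2Q = 0.8276, giving −¼ ln(0.8276) = 0.047306.
d = 0.282993 + 0.047306 = 0.330299.

0.3303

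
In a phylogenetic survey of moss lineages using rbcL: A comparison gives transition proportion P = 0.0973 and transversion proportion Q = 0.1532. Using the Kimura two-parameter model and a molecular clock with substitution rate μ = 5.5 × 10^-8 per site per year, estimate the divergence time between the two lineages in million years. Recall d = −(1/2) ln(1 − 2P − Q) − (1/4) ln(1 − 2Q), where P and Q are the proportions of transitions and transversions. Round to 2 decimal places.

2.77

Under the Kimura two-parameter model, d = −½ ln(1 − 2P − Q) − ¼ ln(1 − 2Q).
1 − 2P − Q = 0.6522, giving −½ ln(0.6522) = 0.213702.
1 − 2Q = 0.6936, giving −¼ ln(0.6936) = 0.091465.
d = 0.213702 + 0.091465 = 0.305167.
Under a molecular clock d = 2μt, so t = d/(2μ) = 0.305167 / (2 × 5.5 × 10^-8) = 2.77 million years.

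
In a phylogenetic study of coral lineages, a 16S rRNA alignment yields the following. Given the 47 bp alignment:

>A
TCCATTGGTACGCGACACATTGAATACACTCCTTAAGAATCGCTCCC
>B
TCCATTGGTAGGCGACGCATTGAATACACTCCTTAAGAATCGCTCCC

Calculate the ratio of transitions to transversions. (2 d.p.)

1.00

Transitions are A↔G and C↔T; transversions are all other mismatches.
Transitions: 1. Transversions: 1.
R = 1/1 = 1.00.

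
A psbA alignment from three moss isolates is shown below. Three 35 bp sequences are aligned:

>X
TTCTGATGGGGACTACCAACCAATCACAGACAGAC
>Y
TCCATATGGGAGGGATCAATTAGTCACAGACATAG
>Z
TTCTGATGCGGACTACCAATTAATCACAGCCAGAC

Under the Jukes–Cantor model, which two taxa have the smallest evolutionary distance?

X and Z

X–Y: 13/35 differ, p = 0.371, d = 0.513.
X–Z: 4/35 differ, p = 0.114, d = 0.124.
Y–Z: 13/35 differ, p = 0.371, d = 0.513.
The smallest distance is between X and Z.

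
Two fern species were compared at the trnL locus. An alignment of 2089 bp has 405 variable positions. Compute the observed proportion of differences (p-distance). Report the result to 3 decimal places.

0.194

p = 405/2089 = 0.193872… ≈ 0.194 (to 3 d.p.).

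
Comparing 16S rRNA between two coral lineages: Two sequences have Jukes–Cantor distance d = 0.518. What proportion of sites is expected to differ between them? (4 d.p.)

0.3741

p = (3/4)(1 − e^(−4d/3)) = 0.75 × (1 − e^(-0.690667)) = 0.75 × (1 − 0.501242) = 0.374069.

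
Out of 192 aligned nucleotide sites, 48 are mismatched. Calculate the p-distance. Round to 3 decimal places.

p = 48/192 = 0.250.

0.250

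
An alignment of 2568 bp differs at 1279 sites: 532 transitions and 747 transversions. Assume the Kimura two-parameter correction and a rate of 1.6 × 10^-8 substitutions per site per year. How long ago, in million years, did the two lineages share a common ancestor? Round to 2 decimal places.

P = 532/2568 ≈ 0.207165 and Q = 747/2568 ≈ 0.290888.
Under the Kimura two-parameter model, d = −½ ln(1 − 2P − Q) − ¼ ln(1 − 2Q).
1 − 2P − Q = 0.294782, giving −½ ln(0.294782) = 0.610760.
1 − 2Q = 0.418224, giving −¼ ln(0.418224) = 0.217935.
d = 0.610760 + 0.217935 = 0.828695.
Under a molecular clock d = 2μt, so t = d/(2μ) = 0.828695 / (2 × 1.6 × 10^-8) = 25.90 million years.

25.90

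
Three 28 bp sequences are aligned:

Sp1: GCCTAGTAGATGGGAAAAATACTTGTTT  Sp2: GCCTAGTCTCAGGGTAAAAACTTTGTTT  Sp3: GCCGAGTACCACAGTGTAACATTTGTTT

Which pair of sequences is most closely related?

Sp1 and Sp2

Sp1–Sp2: 8/28 differ, p = 0.286, d = 0.360.
Sp1–Sp3: 11/28 differ, p = 0.393, d = 0.556.
Sp2–Sp3: 9/28 differ, p = 0.321, d = 0.420.
The smallest distance is between Sp1 and Sp2.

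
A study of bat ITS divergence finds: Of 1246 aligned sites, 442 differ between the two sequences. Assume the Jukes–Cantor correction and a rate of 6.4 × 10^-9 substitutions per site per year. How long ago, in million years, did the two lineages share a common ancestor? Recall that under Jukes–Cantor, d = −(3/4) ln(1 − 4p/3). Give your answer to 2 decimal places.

37.53

p = 442/1246 ≈ 0.354735.
d = −(3/4) ln(1 − 4p/3) = −0.75 ln(1 − 0.47298) = −0.75 ln(0.52702)
  = −0.75 × (-0.640517) = 0.480388 substitutions/site.
Under a molecular clock d = 2μt, so t = d/(2μ) = 0.480388 / (2 × 6.4 × 10^-9) = 37.53 million years.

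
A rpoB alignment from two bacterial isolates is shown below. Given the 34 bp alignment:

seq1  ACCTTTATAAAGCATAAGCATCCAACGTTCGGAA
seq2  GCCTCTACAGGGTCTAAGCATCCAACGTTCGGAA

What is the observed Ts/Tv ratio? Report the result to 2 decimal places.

Transitions are A↔G and C↔T; transversions are all other mismatches.
Transitions: 6. Transversions: 1.
R = 6/1 = 6.00.

6.00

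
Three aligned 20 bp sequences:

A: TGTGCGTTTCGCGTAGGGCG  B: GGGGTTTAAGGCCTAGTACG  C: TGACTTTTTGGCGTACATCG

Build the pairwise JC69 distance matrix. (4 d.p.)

d(A,B) = 0.8240, d(A,C) = 0.5716, d(B,C) = 0.6872

A–B: 10/20 sites differ → p = 0.5, d = −0.75 ln(1 − 0.666667) = 0.823960 ≈ 0.8240.
A–C: 8/20 sites differ → p = 0.4, d = −0.75 ln(1 − 0.533333) = 0.571605 ≈ 0.5716.
B–C: 9/20 sites differ → p = 0.45, d = −0.75 ln(1 − 0.6) = 0.687218 ≈ 0.6872.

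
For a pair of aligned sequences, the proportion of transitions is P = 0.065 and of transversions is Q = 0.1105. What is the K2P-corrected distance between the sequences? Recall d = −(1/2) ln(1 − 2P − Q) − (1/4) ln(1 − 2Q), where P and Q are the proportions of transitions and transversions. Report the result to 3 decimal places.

Under the Kimura two-parameter model, d = −½ ln(1 − 2P − Q) − ¼ ln(1 − 2Q).
1 − 2P − Q = 0.7595, giving −½ ln(0.7595) = 0.137547.
1 − 2Q = 0.779, giving −¼ ln(0.779) = 0.062436.
d = 0.137547 + 0.062436 = 0.199983.

0.200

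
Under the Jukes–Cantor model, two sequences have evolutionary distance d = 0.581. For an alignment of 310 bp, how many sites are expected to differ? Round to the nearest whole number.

125

Invert JC69: p = (3/4)(1 − e^(−4d/3)) = 0.75 × (1 − e^(-0.774667)) = 0.75 × (1 − 0.460857) = 0.404357.
Expected differing sites = pL ≈ 0.404357 × 310 = 125.35067 ≈ 125.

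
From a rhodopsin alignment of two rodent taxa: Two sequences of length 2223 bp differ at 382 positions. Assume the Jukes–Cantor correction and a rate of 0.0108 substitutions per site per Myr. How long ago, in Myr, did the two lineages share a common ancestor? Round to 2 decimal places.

9.04

p = 382/2223 ≈ 0.17184.
d = −(3/4) ln(1 − 4p/3) = −0.75 ln(1 − 0.22912) = −0.75 ln(0.77088)
  = −0.75 × (-0.260223) = 0.195167 substitutions/site.
Under a molecular clock d = 2μt, so t = d/(2μ) = 0.195167 / (2 × 0.0108) = 9.04 Myr.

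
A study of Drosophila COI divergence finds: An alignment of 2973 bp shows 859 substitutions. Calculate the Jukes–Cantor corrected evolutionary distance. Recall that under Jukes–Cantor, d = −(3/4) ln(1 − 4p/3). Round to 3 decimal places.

p = 859/2973 ≈ 0.288934.
d = −(3/4) ln(1 − 4p/3) = −0.75 ln(1 − 0.385245) = −0.75 ln(0.614755)
  = −0.75 × (-0.486531) = 0.364898 substitutions/site.

0.365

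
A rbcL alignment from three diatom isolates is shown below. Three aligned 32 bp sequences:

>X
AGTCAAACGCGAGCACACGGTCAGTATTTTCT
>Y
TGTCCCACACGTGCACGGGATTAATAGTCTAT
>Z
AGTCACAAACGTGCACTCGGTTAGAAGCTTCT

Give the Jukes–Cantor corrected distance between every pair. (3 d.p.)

X–Y: 13/32 sites differ → p = 0.40625, d = −0.75 ln(1 − 0.541667) = 0.585119 ≈ 0.585.
X–Z: 9/32 sites differ → p = 0.28125, d = −0.75 ln(1 − 0.375) = 0.352503 ≈ 0.353.
Y–Z: 11/32 sites differ → p = 0.34375, d = −0.75 ln(1 − 0.458333) = 0.459828 ≈ 0.460.

d(X,Y) = 0.585, d(X,Z) = 0.353, d(Y,Z) = 0.460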